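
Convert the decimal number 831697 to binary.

Using repeated division by 2:
831697 ÷ 2 = 415848 remainder 1
415848 ÷ 2 = 207924 remainder 0
207924 ÷ 2 = 103962 remainder 0
103962 ÷ 2 = 51981 remainder 0
51981 ÷ 2 = 25990 remainder 1
25990 ÷ 2 = 12995 remainder 0
12995 ÷ 2 = 6497 remainder 1
6497 ÷ 2 = 3248 remainder 1
3248 ÷ 2 = 1624 remainder 0
1624 ÷ 2 = 812 remainder 0
812 ÷ 2 = 406 remainder 0
406 ÷ 2 = 203 remainder 0
203 ÷ 2 = 101 remainder 1
101 ÷ 2 = 50 remainder 1
50 ÷ 2 = 25 remainder 0
25 ÷ 2 = 12 remainder 1
12 ÷ 2 = 6 remainder 0
6 ÷ 2 = 3 remainder 0
3 ÷ 2 = 1 remainder 1
1 ÷ 2 = 0 remainder 1
Reading remainders bottom to top: 11001011000011010001



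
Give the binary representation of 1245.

Using repeated division by 2:
1245 ÷ 2 = 622 remainder 1
622 ÷ 2 = 311 remainder 0
311 ÷ 2 = 155 remainder 1
155 ÷ 2 = 77 remainder 1
77 ÷ 2 = 38 remainder 1
38 ÷ 2 = 19 remainder 0
19 ÷ 2 = 9 remainder 1
9 ÷ 2 = 4 remainder 1
4 ÷ 2 = 2 remainder 0
2 ÷ 2 = 1 remainder 0
1 ÷ 2 = 0 remainder 1
Reading remainders bottom to top: 10011011101



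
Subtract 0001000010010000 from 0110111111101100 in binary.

Method 1 - Direct subtraction (column by column from the right: bit − bit − borrow-in; if negative, add 2 and borrow 1 from the next column):
borrow: 0010000000100000
        0110111111101100
-       0001000010010000
------------------------
        0101111101011100

Method 2 - Add two's complement:
Two's complement of 0001000010010000: invert → 1110111101101111, add 1 → 1110111101110000
  0110111111101100
+ 1110111101110000
------------------
 10101111101011100  (end carry out of the top bit = 1)
Discarding the end carry: 0101111101011100
Decimal check:
  0110111111101100 = 16384 + 8192 + 2048 + 1024 + 512 + 256 + 128 + 64 + 32 + 8 + 4 = 28652
  0001000010010000 = 4096 + 128 + 16 = 4240
  28652 - 4240 = 24412, and 0101111101011100 = 16384 + 4096 + 2048 + 1024 + 512 + 256 + 64 + 16 + 8 + 4 = 24412 ✓



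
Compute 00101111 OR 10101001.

OR: 1 when either bit is 1
  00101111
| 10101001
----------
  10101111
Decimal: 47 | 169 = 175



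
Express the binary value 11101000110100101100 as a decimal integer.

Sum of powers of 2 for each 1-bit:
2^2 + 2^3 + 2^5 + 2^8 + 2^10 + 2^11 + 2^15 + 2^17 + 2^18 + 2^19
= 4 + 8 + 32 + 256 + 1024 + 2048 + 32768 + 131072 + 262144 + 524288
= 953644



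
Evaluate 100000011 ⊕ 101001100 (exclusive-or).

XOR: 1 when bits differ
  100000011
^ 101001100
-----------
  001001111
Decimal: 259 ^ 332 = 79



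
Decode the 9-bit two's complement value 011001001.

Binary: 011001001
Sign bit: 0 (non-negative)
Read directly as an unsigned value:
011001001 = 128 + 64 + 8 + 1 = 201
Value: 201



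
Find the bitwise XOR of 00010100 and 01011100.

XOR: 1 when bits differ
  00010100
^ 01011100
----------
  01001000
Decimal: 20 ^ 92 = 72



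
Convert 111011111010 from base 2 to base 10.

Sum of powers of 2 for each 1-bit:
2^1 + 2^3 + 2^4 + 2^5 + 2^6 + 2^7 + 2^9 + 2^10 + 2^11
= 2 + 8 + 16 + 32 + 64 + 128 + 512 + 1024 + 2048
= 3834



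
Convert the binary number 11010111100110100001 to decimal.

Sum of powers of 2 for each 1-bit:
2^0 + 2^5 + 2^7 + 2^8 + 2^11 + 2^12 + 2^13 + 2^14 + 2^16 + 2^18 + 2^19
= 1 + 32 + 128 + 256 + 2048 + 4096 + 8192 + 16384 + 65536 + 262144 + 524288
= 883105



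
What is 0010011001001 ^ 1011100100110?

XOR: 1 when bits differ
  0010011001001
^ 1011100100110
---------------
  1001111101111
Decimal: 1225 ^ 5926 = 5103



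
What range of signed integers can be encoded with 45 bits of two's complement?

For 45-bit two's complement:
Minimum: -2^44 = -17592186044416
Maximum: 2^44 - 1 = 17592186044415



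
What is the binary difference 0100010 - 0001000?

Method 1 - Direct subtraction (column by column from the right: bit − bit − borrow-in; if negative, add 2 and borrow 1 from the next column):
borrow: 0110000
        0100010
-       0001000
---------------
        0011010

Method 2 - Add two's complement:
Two's complement of 0001000: invert → 1110111, add 1 → 1111000
  0100010
+ 1111000
---------
 10011010  (end carry out of the top bit = 1)
Discarding the end carry: 0011010
Decimal check:
  0100010 = 32 + 2 = 34
  0001000 = 8
  34 - 8 = 26, and 0011010 = 16 + 8 + 2 = 26 ✓



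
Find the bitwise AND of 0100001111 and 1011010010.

AND: 1 only when both bits are 1
  0100001111
& 1011010010
------------
  0000000010
Decimal: 271 & 722 = 2



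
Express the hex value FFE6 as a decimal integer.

Expand by place value (powers of 16):
Digit values: F = 15, E = 14
FFE6 = 15 × 16^3 + 15 × 16^2 + 14 × 16^1 + 6 × 16^0
= 15 × 4096 + 15 × 256 + 14 × 16 + 6 × 1
= 61440 + 3840 + 224 + 6
= 65510



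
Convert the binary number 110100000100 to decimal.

Sum of powers of 2 for each 1-bit:
2^2 + 2^8 + 2^10 + 2^11
= 4 + 256 + 1024 + 2048
= 3332



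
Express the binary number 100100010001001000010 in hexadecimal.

Group into 4-bit nibbles from right:
  0001 = 1
  0010 = 2
  0010 = 2
  0010 = 2
  0100 = 4
  0010 = 2
Result: 122242



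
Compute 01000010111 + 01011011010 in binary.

Add column by column from the right: bit + bit + carry-in; write the sum mod 2, carry 1 when the sum is 2 or 3.
carry:  10000111100
        01000010111
+       01011011010
-------------------
       010011110001
(the carry out of the leftmost column, 0, becomes the leading bit)
Decimal check:
  01000010111 = 512 + 16 + 4 + 2 + 1 = 535
  01011011010 = 512 + 128 + 64 + 16 + 8 + 2 = 730
  535 + 730 = 1265, and 010011110001 = 1024 + 128 + 64 + 32 + 16 + 1 = 1265 ✓



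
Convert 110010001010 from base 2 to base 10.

Sum of powers of 2 for each 1-bit:
2^1 + 2^3 + 2^7 + 2^10 + 2^11
= 2 + 8 + 128 + 1024 + 2048
= 3210



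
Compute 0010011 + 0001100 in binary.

Add column by column from the right: bit + bit + carry-in; write the sum mod 2, carry 1 when the sum is 2 or 3.
carry:  0000000
        0010011
+       0001100
---------------
       00011111
(the carry out of the leftmost column, 0, becomes the leading bit)
Decimal check:
  0010011 = 16 + 2 + 1 = 19
  0001100 = 8 + 4 = 12
  19 + 12 = 31, and 00011111 = 16 + 8 + 4 + 2 + 1 = 31 ✓



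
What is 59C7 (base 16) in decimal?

Expand by place value (powers of 16):
Digit values: C = 12
59C7 = 5 × 16^3 + 9 × 16^2 + 12 × 16^1 + 7 × 16^0
= 5 × 4096 + 9 × 256 + 12 × 16 + 7 × 1
= 20480 + 2304 + 192 + 7
= 22983



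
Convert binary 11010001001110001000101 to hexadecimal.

Group into 4-bit nibbles from right:
  0110 = 6
  1000 = 8
  1001 = 9
  1100 = C
  0100 = 4
  0101 = 5
Result: 689C45



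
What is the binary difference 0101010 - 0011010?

Method 1 - Direct subtraction (column by column from the right: bit − bit − borrow-in; if negative, add 2 and borrow 1 from the next column):
borrow: 0100000
        0101010
-       0011010
---------------
        0010000

Method 2 - Add two's complement:
Two's complement of 0011010: invert → 1100101, add 1 → 1100110
  0101010
+ 1100110
---------
 10010000  (end carry out of the top bit = 1)
Discarding the end carry: 0010000
Decimal check:
  0101010 = 32 + 8 + 2 = 42
  0011010 = 16 + 8 + 2 = 26
  42 - 26 = 16, and 0010000 = 16 ✓



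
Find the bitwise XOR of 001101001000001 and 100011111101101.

XOR: 1 when bits differ
  001101001000001
^ 100011111101101
-----------------
  101110110101100
Decimal: 6721 ^ 18413 = 23980



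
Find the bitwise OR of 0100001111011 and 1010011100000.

OR: 1 when either bit is 1
  0100001111011
| 1010011100000
---------------
  1110011111011
Decimal: 2171 | 5344 = 7419



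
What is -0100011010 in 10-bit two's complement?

Original: 0100011010
Step 1 - Invert all bits: 1011100101
Step 2 - Add 1: 1011100110
Verification: 0100011010 + 1011100110 = 10000000000; discarding the end carry (carry out of the top bit) leaves the 10-bit value 0000000000, as required for x + (-x)



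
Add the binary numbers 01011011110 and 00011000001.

Add column by column from the right: bit + bit + carry-in; write the sum mod 2, carry 1 when the sum is 2 or 3.
carry:  00110000000
        01011011110
+       00011000001
-------------------
       001110011111
(the carry out of the leftmost column, 0, becomes the leading bit)
Decimal check:
  01011011110 = 512 + 128 + 64 + 16 + 8 + 4 + 2 = 734
  00011000001 = 128 + 64 + 1 = 193
  734 + 193 = 927, and 001110011111 = 512 + 256 + 128 + 16 + 8 + 4 + 2 + 1 = 927 ✓



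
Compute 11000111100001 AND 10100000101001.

AND: 1 only when both bits are 1
  11000111100001
& 10100000101001
----------------
  10000000100001
Decimal: 12769 & 10281 = 8225



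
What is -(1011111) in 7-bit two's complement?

Original (sign bit 1, negative): 1011111
Step 1 - Invert all bits: 0100000
Step 2 - Add 1: 0100001
Verification: 1011111 + 0100001 = 10000000; discarding the end carry (carry out of the top bit) leaves the 7-bit value 0000000, as required for x + (-x)



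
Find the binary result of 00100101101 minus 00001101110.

Method 1 - Direct subtraction (column by column from the right: bit − bit − borrow-in; if negative, add 2 and borrow 1 from the next column):
borrow: 00111111100
        00100101101
-       00001101110
-------------------
        00010111111

Method 2 - Add two's complement:
Two's complement of 00001101110: invert → 11110010001, add 1 → 11110010010
  00100101101
+ 11110010010
-------------
 100010111111  (end carry out of the top bit = 1)
Discarding the end carry: 00010111111
Decimal check:
  00100101101 = 256 + 32 + 8 + 4 + 1 = 301
  00001101110 = 64 + 32 + 8 + 4 + 2 = 110
  301 - 110 = 191, and 00010111111 = 128 + 32 + 16 + 8 + 4 + 2 + 1 = 191 ✓



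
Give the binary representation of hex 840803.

Convert each hex digit to 4 bits:
  8 = 1000
  4 = 0100
  0 = 0000
  8 = 1000
  0 = 0000
  3 = 0011
Concatenate: 100001000000100000000011



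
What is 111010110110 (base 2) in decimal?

Sum of powers of 2 for each 1-bit:
2^1 + 2^2 + 2^4 + 2^5 + 2^7 + 2^9 + 2^10 + 2^11
= 2 + 4 + 16 + 32 + 128 + 512 + 1024 + 2048
= 3766



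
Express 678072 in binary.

Using repeated division by 2:
678072 ÷ 2 = 339036 remainder 0
339036 ÷ 2 = 169518 remainder 0
169518 ÷ 2 = 84759 remainder 0
84759 ÷ 2 = 42379 remainder 1
42379 ÷ 2 = 21189 remainder 1
21189 ÷ 2 = 10594 remainder 1
10594 ÷ 2 = 5297 remainder 0
5297 ÷ 2 = 2648 remainder 1
2648 ÷ 2 = 1324 remainder 0
1324 ÷ 2 = 662 remainder 0
662 ÷ 2 = 331 remainder 0
331 ÷ 2 = 165 remainder 1
165 ÷ 2 = 82 remainder 1
82 ÷ 2 = 41 remainder 0
41 ÷ 2 = 20 remainder 1
20 ÷ 2 = 10 remainder 0
10 ÷ 2 = 5 remainder 0
5 ÷ 2 = 2 remainder 1
2 ÷ 2 = 1 remainder 0
1 ÷ 2 = 0 remainder 1
Reading remainders bottom to top: 10100101100010111000



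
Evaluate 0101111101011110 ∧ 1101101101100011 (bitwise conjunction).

AND: 1 only when both bits are 1
  0101111101011110
& 1101101101100011
------------------
  0101101101000010
Decimal: 24414 & 56163 = 23362



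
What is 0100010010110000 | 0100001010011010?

OR: 1 when either bit is 1
  0100010010110000
| 0100001010011010
------------------
  0100011010111010
Decimal: 17584 | 17050 = 18106



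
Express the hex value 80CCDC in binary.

Convert each hex digit to 4 bits:
  8 = 1000
  0 = 0000
  C = 1100
  C = 1100
  D = 1101
  C = 1100
Concatenate: 100000001100110011011100



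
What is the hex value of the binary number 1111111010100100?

Group into 4-bit nibbles from right:
  1111 = F
  1110 = E
  1010 = A
  0100 = 4
Result: FEA4



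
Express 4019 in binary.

Using repeated division by 2:
4019 ÷ 2 = 2009 remainder 1
2009 ÷ 2 = 1004 remainder 1
1004 ÷ 2 = 502 remainder 0
502 ÷ 2 = 251 remainder 0
251 ÷ 2 = 125 remainder 1
125 ÷ 2 = 62 remainder 1
62 ÷ 2 = 31 remainder 0
31 ÷ 2 = 15 remainder 1
15 ÷ 2 = 7 remainder 1
7 ÷ 2 = 3 remainder 1
3 ÷ 2 = 1 remainder 1
1 ÷ 2 = 0 remainder 1
Reading remainders bottom to top: 111110110011



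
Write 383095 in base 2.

Using repeated division by 2:
383095 ÷ 2 = 191547 remainder 1
191547 ÷ 2 = 95773 remainder 1
95773 ÷ 2 = 47886 remainder 1
47886 ÷ 2 = 23943 remainder 0
23943 ÷ 2 = 11971 remainder 1
11971 ÷ 2 = 5985 remainder 1
5985 ÷ 2 = 2992 remainder 1
2992 ÷ 2 = 1496 remainder 0
1496 ÷ 2 = 748 remainder 0
748 ÷ 2 = 374 remainder 0
374 ÷ 2 = 187 remainder 0
187 ÷ 2 = 93 remainder 1
93 ÷ 2 = 46 remainder 1
46 ÷ 2 = 23 remainder 0
23 ÷ 2 = 11 remainder 1
11 ÷ 2 = 5 remainder 1
5 ÷ 2 = 2 remainder 1
2 ÷ 2 = 1 remainder 0
1 ÷ 2 = 0 remainder 1
Reading remainders bottom to top: 1011101100001110111



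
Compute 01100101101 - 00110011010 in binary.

Method 1 - Direct subtraction (column by column from the right: bit − bit − borrow-in; if negative, add 2 and borrow 1 from the next column):
borrow: 01100100100
        01100101101
-       00110011010
-------------------
        00110010011

Method 2 - Add two's complement:
Two's complement of 00110011010: invert → 11001100101, add 1 → 11001100110
  01100101101
+ 11001100110
-------------
 100110010011  (end carry out of the top bit = 1)
Discarding the end carry: 00110010011
Decimal check:
  01100101101 = 512 + 256 + 32 + 8 + 4 + 1 = 813
  00110011010 = 256 + 128 + 16 + 8 + 2 = 410
  813 - 410 = 403, and 00110010011 = 256 + 128 + 16 + 2 + 1 = 403 ✓



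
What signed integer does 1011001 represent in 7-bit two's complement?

Binary: 1011001
Sign bit: 1 (negative)
Invert: 0100110
Add 1:  0100111
Magnitude: 0100111 = 32 + 4 + 2 + 1 = 39
Value: -39



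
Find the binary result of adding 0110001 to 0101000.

Add column by column from the right: bit + bit + carry-in; write the sum mod 2, carry 1 when the sum is 2 or 3.
carry:  1000000
        0110001
+       0101000
---------------
       01011001
(the carry out of the leftmost column, 0, becomes the leading bit)
Decimal check:
  0110001 = 32 + 16 + 1 = 49
  0101000 = 32 + 8 = 40
  49 + 40 = 89, and 01011001 = 64 + 16 + 8 + 1 = 89 ✓



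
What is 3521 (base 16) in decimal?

Expand by place value (powers of 16):
3521 = 3 × 16^3 + 5 × 16^2 + 2 × 16^1 + 1 × 16^0
= 3 × 4096 + 5 × 256 + 2 × 16 + 1 × 1
= 12288 + 1280 + 32 + 1
= 13601



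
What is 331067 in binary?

Using repeated division by 2:
331067 ÷ 2 = 165533 remainder 1
165533 ÷ 2 = 82766 remainder 1
82766 ÷ 2 = 41383 remainder 0
41383 ÷ 2 = 20691 remainder 1
20691 ÷ 2 = 10345 remainder 1
10345 ÷ 2 = 5172 remainder 1
5172 ÷ 2 = 2586 remainder 0
2586 ÷ 2 = 1293 remainder 0
1293 ÷ 2 = 646 remainder 1
646 ÷ 2 = 323 remainder 0
323 ÷ 2 = 161 remainder 1
161 ÷ 2 = 80 remainder 1
80 ÷ 2 = 40 remainder 0
40 ÷ 2 = 20 remainder 0
20 ÷ 2 = 10 remainder 0
10 ÷ 2 = 5 remainder 0
5 ÷ 2 = 2 remainder 1
2 ÷ 2 = 1 remainder 0
1 ÷ 2 = 0 remainder 1
Reading remainders bottom to top: 1010000110100111011



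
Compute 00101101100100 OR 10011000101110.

OR: 1 when either bit is 1
  00101101100100
| 10011000101110
----------------
  10111101101110
Decimal: 2916 | 9774 = 12142



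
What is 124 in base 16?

Using repeated division by 16 (digits 10–15 are A–F):
124 ÷ 16 = 7 remainder 12 (C)
7 ÷ 16 = 0 remainder 7
Reading remainders bottom to top: 7C



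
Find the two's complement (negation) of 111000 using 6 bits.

Original (sign bit 1, negative): 111000
Step 1 - Invert all bits: 000111
Step 2 - Add 1: 001000
Verification: 111000 + 001000 = 1000000; discarding the end carry (carry out of the top bit) leaves the 6-bit value 000000, as required for x + (-x)



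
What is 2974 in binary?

Using repeated division by 2:
2974 ÷ 2 = 1487 remainder 0
1487 ÷ 2 = 743 remainder 1
743 ÷ 2 = 371 remainder 1
371 ÷ 2 = 185 remainder 1
185 ÷ 2 = 92 remainder 1
92 ÷ 2 = 46 remainder 0
46 ÷ 2 = 23 remainder 0
23 ÷ 2 = 11 remainder 1
11 ÷ 2 = 5 remainder 1
5 ÷ 2 = 2 remainder 1
2 ÷ 2 = 1 remainder 0
1 ÷ 2 = 0 remainder 1
Reading remainders bottom to top: 101110011110



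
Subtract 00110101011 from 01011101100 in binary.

Method 1 - Direct subtraction (column by column from the right: bit − bit − borrow-in; if negative, add 2 and borrow 1 from the next column):
borrow: 01000000110
        01011101100
-       00110101011
-------------------
        00101000001

Method 2 - Add two's complement:
Two's complement of 00110101011: invert → 11001010100, add 1 → 11001010101
  01011101100
+ 11001010101
-------------
 100101000001  (end carry out of the top bit = 1)
Discarding the end carry: 00101000001
Decimal check:
  01011101100 = 512 + 128 + 64 + 32 + 8 + 4 = 748
  00110101011 = 256 + 128 + 32 + 8 + 2 + 1 = 427
  748 - 427 = 321, and 00101000001 = 256 + 64 + 1 = 321 ✓



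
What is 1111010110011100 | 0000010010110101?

OR: 1 when either bit is 1
  1111010110011100
| 0000010010110101
------------------
  1111010110111101
Decimal: 62876 | 1205 = 62909



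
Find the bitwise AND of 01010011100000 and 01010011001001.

AND: 1 only when both bits are 1
  01010011100000
& 01010011001001
----------------
  01010011000000
Decimal: 5344 & 5321 = 5312



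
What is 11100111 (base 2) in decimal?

Sum of powers of 2 for each 1-bit:
2^0 + 2^1 + 2^2 + 2^5 + 2^6 + 2^7
= 1 + 2 + 4 + 32 + 64 + 128
= 231



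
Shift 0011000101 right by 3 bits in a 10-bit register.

Original: 0011000101 (decimal 197)
Shift right by 3 positions
Drop the 3 low bits; fill with zeros on the left
Result: 0000011000 (decimal 24)
Equivalent: 197 >> 3 = 197 ÷ 2^3 = 24



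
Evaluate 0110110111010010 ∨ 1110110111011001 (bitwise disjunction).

OR: 1 when either bit is 1
  0110110111010010
| 1110110111011001
------------------
  1110110111011011
Decimal: 28114 | 60889 = 60891



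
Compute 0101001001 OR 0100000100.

OR: 1 when either bit is 1
  0101001001
| 0100000100
------------
  0101001101
Decimal: 329 | 260 = 333



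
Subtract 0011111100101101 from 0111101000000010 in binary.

Method 1 - Direct subtraction (column by column from the right: bit − bit − borrow-in; if negative, add 2 and borrow 1 from the next column):
borrow: 0111111111111010
        0111101000000010
-       0011111100101101
------------------------
        0011101011010101

Method 2 - Add two's complement:
Two's complement of 0011111100101101: invert → 1100000011010010, add 1 → 1100000011010011
  0111101000000010
+ 1100000011010011
------------------
 10011101011010101  (end carry out of the top bit = 1)
Discarding the end carry: 0011101011010101
Decimal check:
  0111101000000010 = 16384 + 8192 + 4096 + 2048 + 512 + 2 = 31234
  0011111100101101 = 8192 + 4096 + 2048 + 1024 + 512 + 256 + 32 + 8 + 4 + 1 = 16173
  31234 - 16173 = 15061, and 0011101011010101 = 8192 + 4096 + 2048 + 512 + 128 + 64 + 16 + 4 + 1 = 15061 ✓



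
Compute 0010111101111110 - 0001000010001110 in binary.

Method 1 - Direct subtraction (column by column from the right: bit − bit − borrow-in; if negative, add 2 and borrow 1 from the next column):
borrow: 0010000100000000
        0010111101111110
-       0001000010001110
------------------------
        0001111011110000

Method 2 - Add two's complement:
Two's complement of 0001000010001110: invert → 1110111101110001, add 1 → 1110111101110010
  0010111101111110
+ 1110111101110010
------------------
 10001111011110000  (end carry out of the top bit = 1)
Discarding the end carry: 0001111011110000
Decimal check:
  0010111101111110 = 8192 + 2048 + 1024 + 512 + 256 + 64 + 32 + 16 + 8 + 4 + 2 = 12158
  0001000010001110 = 4096 + 128 + 8 + 4 + 2 = 4238
  12158 - 4238 = 7920, and 0001111011110000 = 4096 + 2048 + 1024 + 512 + 128 + 64 + 32 + 16 = 7920 ✓



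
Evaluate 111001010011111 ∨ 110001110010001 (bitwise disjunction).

OR: 1 when either bit is 1
  111001010011111
| 110001110010001
-----------------
  111001110011111
Decimal: 29343 | 25489 = 29599



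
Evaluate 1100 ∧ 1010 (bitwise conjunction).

AND: 1 only when both bits are 1
  1100
& 1010
------
  1000
Decimal: 12 & 10 = 8



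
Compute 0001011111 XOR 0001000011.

XOR: 1 when bits differ
  0001011111
^ 0001000011
------------
  0000011100
Decimal: 95 ^ 67 = 28



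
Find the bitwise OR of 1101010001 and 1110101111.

OR: 1 when either bit is 1
  1101010001
| 1110101111
------------
  1111111111
Decimal: 849 | 943 = 1023



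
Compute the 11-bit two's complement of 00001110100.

Original: 00001110100
Step 1 - Invert all bits: 11110001011
Step 2 - Add 1: 11110001100
Verification: 00001110100 + 11110001100 = 100000000000; discarding the end carry (carry out of the top bit) leaves the 11-bit value 00000000000, as required for x + (-x)



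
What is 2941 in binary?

Using repeated division by 2:
2941 ÷ 2 = 1470 remainder 1
1470 ÷ 2 = 735 remainder 0
735 ÷ 2 = 367 remainder 1
367 ÷ 2 = 183 remainder 1
183 ÷ 2 = 91 remainder 1
91 ÷ 2 = 45 remainder 1
45 ÷ 2 = 22 remainder 1
22 ÷ 2 = 11 remainder 0
11 ÷ 2 = 5 remainder 1
5 ÷ 2 = 2 remainder 1
2 ÷ 2 = 1 remainder 0
1 ÷ 2 = 0 remainder 1
Reading remainders bottom to top: 101101111101



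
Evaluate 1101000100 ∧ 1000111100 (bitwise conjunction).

AND: 1 only when both bits are 1
  1101000100
& 1000111100
------------
  1000000100
Decimal: 836 & 572 = 516



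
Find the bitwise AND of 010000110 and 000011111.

AND: 1 only when both bits are 1
  010000110
& 000011111
-----------
  000000110
Decimal: 134 & 31 = 6



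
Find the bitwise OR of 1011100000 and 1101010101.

OR: 1 when either bit is 1
  1011100000
| 1101010101
------------
  1111110101
Decimal: 736 | 853 = 1013



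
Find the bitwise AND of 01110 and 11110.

AND: 1 only when both bits are 1
  01110
& 11110
-------
  01110
Decimal: 14 & 30 = 14



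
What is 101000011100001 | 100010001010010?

OR: 1 when either bit is 1
  101000011100001
| 100010001010010
-----------------
  101010011110011
Decimal: 20705 | 17490 = 21747



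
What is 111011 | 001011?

OR: 1 when either bit is 1
  111011
| 001011
--------
  111011
Decimal: 59 | 11 = 59



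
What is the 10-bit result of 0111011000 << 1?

Original: 0111011000 (decimal 472)
Shift left by 1 position
Append 1 zero on the right
Result: 1110110000 (decimal 944)
Equivalent: 472 << 1 = 472 × 2^1 = 944



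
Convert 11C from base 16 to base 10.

Expand by place value (powers of 16):
Digit values: C = 12
11C = 1 × 16^2 + 1 × 16^1 + 12 × 16^0
= 1 × 256 + 1 × 16 + 12 × 1
= 256 + 16 + 12
= 284



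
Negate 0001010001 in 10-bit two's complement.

Original: 0001010001
Step 1 - Invert all bits: 1110101110
Step 2 - Add 1: 1110101111
Verification: 0001010001 + 1110101111 = 10000000000; discarding the end carry (carry out of the top bit) leaves the 10-bit value 0000000000, as required for x + (-x)



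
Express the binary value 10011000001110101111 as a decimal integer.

Sum of powers of 2 for each 1-bit:
2^0 + 2^1 + 2^2 + 2^3 + 2^5 + 2^7 + 2^8 + 2^9 + 2^15 + 2^16 + 2^19
= 1 + 2 + 4 + 8 + 32 + 128 + 256 + 512 + 32768 + 65536 + 524288
= 623535



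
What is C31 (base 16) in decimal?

Expand by place value (powers of 16):
Digit values: C = 12
C31 = 12 × 16^2 + 3 × 16^1 + 1 × 16^0
= 12 × 256 + 3 × 16 + 1 × 1
= 3072 + 48 + 1
= 3121



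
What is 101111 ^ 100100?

XOR: 1 when bits differ
  101111
^ 100100
--------
  001011
Decimal: 47 ^ 36 = 11



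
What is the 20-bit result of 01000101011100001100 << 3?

Original: 01000101011100001100 (decimal 284428)
Shift left by 3 positions
Append 3 zeros on the right and drop the 3 high bits that overflow the 20-bit width
Result: 00101011100001100000 (decimal 178272)
Equivalent: 284428 << 3 = 284428 × 2^3 = 2275424, truncated to 20 bits = 178272



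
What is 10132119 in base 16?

Using repeated division by 16 (digits 10–15 are A–F):
10132119 ÷ 16 = 633257 remainder 7
633257 ÷ 16 = 39578 remainder 9
39578 ÷ 16 = 2473 remainder 10 (A)
2473 ÷ 16 = 154 remainder 9
154 ÷ 16 = 9 remainder 10 (A)
9 ÷ 16 = 0 remainder 9
Reading remainders bottom to top: 9A9A97



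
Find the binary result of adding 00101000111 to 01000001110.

Add column by column from the right: bit + bit + carry-in; write the sum mod 2, carry 1 when the sum is 2 or 3.
carry:  00000011100
        00101000111
+       01000001110
-------------------
       001101010101
(the carry out of the leftmost column, 0, becomes the leading bit)
Decimal check:
  00101000111 = 256 + 64 + 4 + 2 + 1 = 327
  01000001110 = 512 + 8 + 4 + 2 = 526
  327 + 526 = 853, and 001101010101 = 512 + 256 + 64 + 16 + 4 + 1 = 853 ✓



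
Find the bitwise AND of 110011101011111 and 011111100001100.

AND: 1 only when both bits are 1
  110011101011111
& 011111100001100
-----------------
  010011100001100
Decimal: 26463 & 16140 = 9996



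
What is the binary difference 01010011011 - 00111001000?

Method 1 - Direct subtraction (column by column from the right: bit − bit − borrow-in; if negative, add 2 and borrow 1 from the next column):
borrow: 01110000000
        01010011011
-       00111001000
-------------------
        00011010011

Method 2 - Add two's complement:
Two's complement of 00111001000: invert → 11000110111, add 1 → 11000111000
  01010011011
+ 11000111000
-------------
 100011010011  (end carry out of the top bit = 1)
Discarding the end carry: 00011010011
Decimal check:
  01010011011 = 512 + 128 + 16 + 8 + 2 + 1 = 667
  00111001000 = 256 + 128 + 64 + 8 = 456
  667 - 456 = 211, and 00011010011 = 128 + 64 + 16 + 2 + 1 = 211 ✓



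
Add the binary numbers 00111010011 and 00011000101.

Add column by column from the right: bit + bit + carry-in; write the sum mod 2, carry 1 when the sum is 2 or 3.
carry:  01110001110
        00111010011
+       00011000101
-------------------
       001010011000
(the carry out of the leftmost column, 0, becomes the leading bit)
Decimal check:
  00111010011 = 256 + 128 + 64 + 16 + 2 + 1 = 467
  00011000101 = 128 + 64 + 4 + 1 = 197
  467 + 197 = 664, and 001010011000 = 512 + 128 + 16 + 8 = 664 ✓



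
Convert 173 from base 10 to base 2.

Using repeated division by 2:
173 ÷ 2 = 86 remainder 1
86 ÷ 2 = 43 remainder 0
43 ÷ 2 = 21 remainder 1
21 ÷ 2 = 10 remainder 1
10 ÷ 2 = 5 remainder 0
5 ÷ 2 = 2 remainder 1
2 ÷ 2 = 1 remainder 0
1 ÷ 2 = 0 remainder 1
Reading remainders bottom to top: 10101101



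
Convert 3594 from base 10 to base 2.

Using repeated division by 2:
3594 ÷ 2 = 1797 remainder 0
1797 ÷ 2 = 898 remainder 1
898 ÷ 2 = 449 remainder 0
449 ÷ 2 = 224 remainder 1
224 ÷ 2 = 112 remainder 0
112 ÷ 2 = 56 remainder 0
56 ÷ 2 = 28 remainder 0
28 ÷ 2 = 14 remainder 0
14 ÷ 2 = 7 remainder 0
7 ÷ 2 = 3 remainder 1
3 ÷ 2 = 1 remainder 1
1 ÷ 2 = 0 remainder 1
Reading remainders bottom to top: 111000001010



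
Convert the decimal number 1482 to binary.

Using repeated division by 2:
1482 ÷ 2 = 741 remainder 0
741 ÷ 2 = 370 remainder 1
370 ÷ 2 = 185 remainder 0
185 ÷ 2 = 92 remainder 1
92 ÷ 2 = 46 remainder 0
46 ÷ 2 = 23 remainder 0
23 ÷ 2 = 11 remainder 1
11 ÷ 2 = 5 remainder 1
5 ÷ 2 = 2 remainder 1
2 ÷ 2 = 1 remainder 0
1 ÷ 2 = 0 remainder 1
Reading remainders bottom to top: 10111001010



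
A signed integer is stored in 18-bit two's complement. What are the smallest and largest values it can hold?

For 18-bit two's complement:
Minimum: -2^17 = -131072
Maximum: 2^17 - 1 = 131071



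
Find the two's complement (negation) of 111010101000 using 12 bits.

Original (sign bit 1, negative): 111010101000
Step 1 - Invert all bits: 000101010111
Step 2 - Add 1: 000101011000
Verification: 111010101000 + 000101011000 = 1000000000000; discarding the end carry (carry out of the top bit) leaves the 12-bit value 000000000000, as required for x + (-x)



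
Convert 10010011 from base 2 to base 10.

Sum of powers of 2 for each 1-bit:
2^0 + 2^1 + 2^4 + 2^7
= 1 + 2 + 16 + 128
= 147



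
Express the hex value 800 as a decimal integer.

Expand by place value (powers of 16):
800 = 8 × 16^2 + 0 × 16^1 + 0 × 16^0
= 8 × 256 + 0 × 16 + 0 × 1
= 2048 + 0 + 0
= 2048



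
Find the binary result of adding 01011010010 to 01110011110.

Add column by column from the right: bit + bit + carry-in; write the sum mod 2, carry 1 when the sum is 2 or 3.
carry:  11100111100
        01011010010
+       01110011110
-------------------
       011001110000
(the carry out of the leftmost column, 0, becomes the leading bit)
Decimal check:
  01011010010 = 512 + 128 + 64 + 16 + 2 = 722
  01110011110 = 512 + 256 + 128 + 16 + 8 + 4 + 2 = 926
  722 + 926 = 1648, and 011001110000 = 1024 + 512 + 64 + 32 + 16 = 1648 ✓



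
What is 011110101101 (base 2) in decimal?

Sum of powers of 2 for each 1-bit:
2^0 + 2^2 + 2^3 + 2^5 + 2^7 + 2^8 + 2^9 + 2^10
= 1 + 4 + 8 + 32 + 128 + 256 + 512 + 1024
= 1965



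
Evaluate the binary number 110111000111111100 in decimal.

Sum of powers of 2 for each 1-bit:
2^2 + 2^3 + 2^4 + 2^5 + 2^6 + 2^7 + 2^8 + 2^12 + 2^13 + 2^14 + 2^16 + 2^17
= 4 + 8 + 16 + 32 + 64 + 128 + 256 + 4096 + 8192 + 16384 + 65536 + 131072
= 225788



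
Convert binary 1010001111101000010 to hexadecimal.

Group into 4-bit nibbles from right:
  0101 = 5
  0001 = 1
  1111 = F
  0100 = 4
  0010 = 2
Result: 51F42



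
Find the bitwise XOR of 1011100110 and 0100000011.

XOR: 1 when bits differ
  1011100110
^ 0100000011
------------
  1111100101
Decimal: 742 ^ 259 = 997



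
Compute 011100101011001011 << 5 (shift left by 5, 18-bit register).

Original: 011100101011001011 (decimal 117451)
Shift left by 5 positions
Append 5 zeros on the right and drop the 5 high bits that overflow the 18-bit width
Result: 010101100101100000 (decimal 88416)
Equivalent: 117451 << 5 = 117451 × 2^5 = 3758432, truncated to 18 bits = 88416



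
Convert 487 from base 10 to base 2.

Using repeated division by 2:
487 ÷ 2 = 243 remainder 1
243 ÷ 2 = 121 remainder 1
121 ÷ 2 = 60 remainder 1
60 ÷ 2 = 30 remainder 0
30 ÷ 2 = 15 remainder 0
15 ÷ 2 = 7 remainder 1
7 ÷ 2 = 3 remainder 1
3 ÷ 2 = 1 remainder 1
1 ÷ 2 = 0 remainder 1
Reading remainders bottom to top: 111100111



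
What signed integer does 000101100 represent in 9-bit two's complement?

Binary: 000101100
Sign bit: 0 (non-negative)
Read directly as an unsigned value:
000101100 = 32 + 8 + 4 = 44
Value: 44



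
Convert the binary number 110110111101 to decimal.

Sum of powers of 2 for each 1-bit:
2^0 + 2^2 + 2^3 + 2^4 + 2^5 + 2^7 + 2^8 + 2^10 + 2^11
= 1 + 4 + 8 + 16 + 32 + 128 + 256 + 1024 + 2048
= 3517



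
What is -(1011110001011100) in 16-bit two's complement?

Original (sign bit 1, negative): 1011110001011100
Step 1 - Invert all bits: 0100001110100011
Step 2 - Add 1: 0100001110100100
Verification: 1011110001011100 + 0100001110100100 = 10000000000000000; discarding the end carry (carry out of the top bit) leaves the 16-bit value 0000000000000000, as required for x + (-x)



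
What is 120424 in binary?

Using repeated division by 2:
120424 ÷ 2 = 60212 remainder 0
60212 ÷ 2 = 30106 remainder 0
30106 ÷ 2 = 15053 remainder 0
15053 ÷ 2 = 7526 remainder 1
7526 ÷ 2 = 3763 remainder 0
3763 ÷ 2 = 1881 remainder 1
1881 ÷ 2 = 940 remainder 1
940 ÷ 2 = 470 remainder 0
470 ÷ 2 = 235 remainder 0
235 ÷ 2 = 117 remainder 1
117 ÷ 2 = 58 remainder 1
58 ÷ 2 = 29 remainder 0
29 ÷ 2 = 14 remainder 1
14 ÷ 2 = 7 remainder 0
7 ÷ 2 = 3 remainder 1
3 ÷ 2 = 1 remainder 1
1 ÷ 2 = 0 remainder 1
Reading remainders bottom to top: 11101011001101000



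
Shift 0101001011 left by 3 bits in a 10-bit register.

Original: 0101001011 (decimal 331)
Shift left by 3 positions
Append 3 zeros on the right and drop the 3 high bits that overflow the 10-bit width
Result: 1001011000 (decimal 600)
Equivalent: 331 << 3 = 331 × 2^3 = 2648, truncated to 10 bits = 600



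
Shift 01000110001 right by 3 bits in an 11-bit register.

Original: 01000110001 (decimal 561)
Shift right by 3 positions
Drop the 3 low bits; fill with zeros on the left
Result: 00001000110 (decimal 70)
Equivalent: 561 >> 3 = 561 ÷ 2^3 = 70



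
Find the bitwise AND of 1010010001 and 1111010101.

AND: 1 only when both bits are 1
  1010010001
& 1111010101
------------
  1010010001
Decimal: 657 & 981 = 657



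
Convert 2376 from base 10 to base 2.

Using repeated division by 2:
2376 ÷ 2 = 1188 remainder 0
1188 ÷ 2 = 594 remainder 0
594 ÷ 2 = 297 remainder 0
297 ÷ 2 = 148 remainder 1
148 ÷ 2 = 74 remainder 0
74 ÷ 2 = 37 remainder 0
37 ÷ 2 = 18 remainder 1
18 ÷ 2 = 9 remainder 0
9 ÷ 2 = 4 remainder 1
4 ÷ 2 = 2 remainder 0
2 ÷ 2 = 1 remainder 0
1 ÷ 2 = 0 remainder 1
Reading remainders bottom to top: 100101001000



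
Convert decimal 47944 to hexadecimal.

Using repeated division by 16 (digits 10–15 are A–F):
47944 ÷ 16 = 2996 remainder 8
2996 ÷ 16 = 187 remainder 4
187 ÷ 16 = 11 remainder 11 (B)
11 ÷ 16 = 0 remainder 11 (B)
Reading remainders bottom to top: BB48



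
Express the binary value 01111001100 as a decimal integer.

Sum of powers of 2 for each 1-bit:
2^2 + 2^3 + 2^6 + 2^7 + 2^8 + 2^9
= 4 + 8 + 64 + 128 + 256 + 512
= 972



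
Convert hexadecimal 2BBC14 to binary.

Convert each hex digit to 4 bits:
  2 = 0010
  B = 1011
  B = 1011
  C = 1100
  1 = 0001
  4 = 0100
Concatenate: 001010111011110000010100



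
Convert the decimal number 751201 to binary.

Using repeated division by 2:
751201 ÷ 2 = 375600 remainder 1
375600 ÷ 2 = 187800 remainder 0
187800 ÷ 2 = 93900 remainder 0
93900 ÷ 2 = 46950 remainder 0
46950 ÷ 2 = 23475 remainder 0
23475 ÷ 2 = 11737 remainder 1
11737 ÷ 2 = 5868 remainder 1
5868 ÷ 2 = 2934 remainder 0
2934 ÷ 2 = 1467 remainder 0
1467 ÷ 2 = 733 remainder 1
733 ÷ 2 = 366 remainder 1
366 ÷ 2 = 183 remainder 0
183 ÷ 2 = 91 remainder 1
91 ÷ 2 = 45 remainder 1
45 ÷ 2 = 22 remainder 1
22 ÷ 2 = 11 remainder 0
11 ÷ 2 = 5 remainder 1
5 ÷ 2 = 2 remainder 1
2 ÷ 2 = 1 remainder 0
1 ÷ 2 = 0 remainder 1
Reading remainders bottom to top: 10110111011001100001



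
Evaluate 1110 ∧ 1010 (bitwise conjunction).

AND: 1 only when both bits are 1
  1110
& 1010
------
  1010
Decimal: 14 & 10 = 10



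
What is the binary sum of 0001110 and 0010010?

Add column by column from the right: bit + bit + carry-in; write the sum mod 2, carry 1 when the sum is 2 or 3.
carry:  0111100
        0001110
+       0010010
---------------
       00100000
(the carry out of the leftmost column, 0, becomes the leading bit)
Decimal check:
  0001110 = 8 + 4 + 2 = 14
  0010010 = 16 + 2 = 18
  14 + 18 = 32, and 00100000 = 32 ✓



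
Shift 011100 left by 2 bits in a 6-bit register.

Original: 011100 (decimal 28)
Shift left by 2 positions
Append 2 zeros on the right and drop the 2 high bits that overflow the 6-bit width
Result: 110000 (decimal 48)
Equivalent: 28 << 2 = 28 × 2^2 = 112, truncated to 6 bits = 48



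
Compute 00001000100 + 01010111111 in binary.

Add column by column from the right: bit + bit + carry-in; write the sum mod 2, carry 1 when the sum is 2 or 3.
carry:  00111111000
        00001000100
+       01010111111
-------------------
       001100000011
(the carry out of the leftmost column, 0, becomes the leading bit)
Decimal check:
  00001000100 = 64 + 4 = 68
  01010111111 = 512 + 128 + 32 + 16 + 8 + 4 + 2 + 1 = 703
  68 + 703 = 771, and 001100000011 = 512 + 256 + 2 + 1 = 771 ✓



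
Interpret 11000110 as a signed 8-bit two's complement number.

Binary: 11000110
Sign bit: 1 (negative)
Invert: 00111001
Add 1:  00111010
Magnitude: 00111010 = 32 + 16 + 8 + 2 = 58
Value: -58



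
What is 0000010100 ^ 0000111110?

XOR: 1 when bits differ
  0000010100
^ 0000111110
------------
  0000101010
Decimal: 20 ^ 62 = 42



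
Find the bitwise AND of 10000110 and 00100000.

AND: 1 only when both bits are 1
  10000110
& 00100000
----------
  00000000
Decimal: 134 & 32 = 0



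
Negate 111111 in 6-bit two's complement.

Original (sign bit 1, negative): 111111
Step 1 - Invert all bits: 000000
Step 2 - Add 1: 000001
Verification: 111111 + 000001 = 1000000; discarding the end carry (carry out of the top bit) leaves the 6-bit value 000000, as required for x + (-x)



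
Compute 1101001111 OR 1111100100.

OR: 1 when either bit is 1
  1101001111
| 1111100100
------------
  1111101111
Decimal: 847 | 996 = 1007



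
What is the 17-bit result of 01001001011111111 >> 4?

Original: 01001001011111111 (decimal 37631)
Shift right by 4 positions
Drop the 4 low bits; fill with zeros on the left
Result: 00000100100101111 (decimal 2351)
Equivalent: 37631 >> 4 = 37631 ÷ 2^4 = 2351



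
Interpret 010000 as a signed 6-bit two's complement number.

Binary: 010000
Sign bit: 0 (non-negative)
Read directly as an unsigned value:
010000 = 16
Value: 16



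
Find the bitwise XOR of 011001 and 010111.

XOR: 1 when bits differ
  011001
^ 010111
--------
  001110
Decimal: 25 ^ 23 = 14



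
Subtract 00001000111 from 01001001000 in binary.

Method 1 - Direct subtraction (column by column from the right: bit − bit − borrow-in; if negative, add 2 and borrow 1 from the next column):
borrow: 00000001110
        01001001000
-       00001000111
-------------------
        01000000001

Method 2 - Add two's complement:
Two's complement of 00001000111: invert → 11110111000, add 1 → 11110111001
  01001001000
+ 11110111001
-------------
 101000000001  (end carry out of the top bit = 1)
Discarding the end carry: 01000000001
Decimal check:
  01001001000 = 512 + 64 + 8 = 584
  00001000111 = 64 + 4 + 2 + 1 = 71
  584 - 71 = 513, and 01000000001 = 512 + 1 = 513 ✓



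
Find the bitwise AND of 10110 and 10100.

AND: 1 only when both bits are 1
  10110
& 10100
-------
  10100
Decimal: 22 & 20 = 20



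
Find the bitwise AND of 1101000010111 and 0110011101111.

AND: 1 only when both bits are 1
  1101000010111
& 0110011101111
---------------
  0100000000111
Decimal: 6679 & 3311 = 2055



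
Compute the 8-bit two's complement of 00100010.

Original: 00100010
Step 1 - Invert all bits: 11011101
Step 2 - Add 1: 11011110
Verification: 00100010 + 11011110 = 100000000; discarding the end carry (carry out of the top bit) leaves the 8-bit value 00000000, as required for x + (-x)



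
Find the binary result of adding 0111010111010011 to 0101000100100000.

Add column by column from the right: bit + bit + carry-in; write the sum mod 2, carry 1 when the sum is 2 or 3.
carry:  1110001000000000
        0111010111010011
+       0101000100100000
------------------------
       01100011011110011
(the carry out of the leftmost column, 0, becomes the leading bit)
Decimal check:
  0111010111010011 = 16384 + 8192 + 4096 + 1024 + 256 + 128 + 64 + 16 + 2 + 1 = 30163
  0101000100100000 = 16384 + 4096 + 256 + 32 = 20768
  30163 + 20768 = 50931, and 01100011011110011 = 32768 + 16384 + 1024 + 512 + 128 + 64 + 32 + 16 + 2 + 1 = 50931 ✓



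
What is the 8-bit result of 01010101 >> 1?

Original: 01010101 (decimal 85)
Shift right by 1 position
Drop the 1 low bit; fill with zero on the left
Result: 00101010 (decimal 42)
Equivalent: 85 >> 1 = 85 ÷ 2^1 = 42



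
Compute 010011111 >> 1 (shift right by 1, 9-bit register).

Original: 010011111 (decimal 159)
Shift right by 1 position
Drop the 1 low bit; fill with zero on the left
Result: 001001111 (decimal 79)
Equivalent: 159 >> 1 = 159 ÷ 2^1 = 79



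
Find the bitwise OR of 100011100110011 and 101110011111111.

OR: 1 when either bit is 1
  100011100110011
| 101110011111111
-----------------
  101111111111111
Decimal: 18227 | 23807 = 24575



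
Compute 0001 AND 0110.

AND: 1 only when both bits are 1
  0001
& 0110
------
  0000
Decimal: 1 & 6 = 0



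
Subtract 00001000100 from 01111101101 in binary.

Method 1 - Direct subtraction (column by column from the right: bit − bit − borrow-in; if negative, add 2 and borrow 1 from the next column):
borrow: 00000000000
        01111101101
-       00001000100
-------------------
        01110101001

Method 2 - Add two's complement:
Two's complement of 00001000100: invert → 11110111011, add 1 → 11110111100
  01111101101
+ 11110111100
-------------
 101110101001  (end carry out of the top bit = 1)
Discarding the end carry: 01110101001
Decimal check:
  01111101101 = 512 + 256 + 128 + 64 + 32 + 8 + 4 + 1 = 1005
  00001000100 = 64 + 4 = 68
  1005 - 68 = 937, and 01110101001 = 512 + 256 + 128 + 32 + 8 + 1 = 937 ✓

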